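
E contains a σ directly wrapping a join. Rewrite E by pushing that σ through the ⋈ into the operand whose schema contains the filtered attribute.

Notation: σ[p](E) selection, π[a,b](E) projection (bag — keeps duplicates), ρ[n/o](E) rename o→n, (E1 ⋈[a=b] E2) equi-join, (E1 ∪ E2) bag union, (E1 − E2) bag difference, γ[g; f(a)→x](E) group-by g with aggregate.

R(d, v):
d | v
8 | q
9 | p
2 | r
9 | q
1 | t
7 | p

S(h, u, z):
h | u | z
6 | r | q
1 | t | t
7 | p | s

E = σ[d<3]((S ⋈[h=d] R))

σ filters on d, owned by the right side.
E' = (S ⋈[h=d] σ[d<3](R))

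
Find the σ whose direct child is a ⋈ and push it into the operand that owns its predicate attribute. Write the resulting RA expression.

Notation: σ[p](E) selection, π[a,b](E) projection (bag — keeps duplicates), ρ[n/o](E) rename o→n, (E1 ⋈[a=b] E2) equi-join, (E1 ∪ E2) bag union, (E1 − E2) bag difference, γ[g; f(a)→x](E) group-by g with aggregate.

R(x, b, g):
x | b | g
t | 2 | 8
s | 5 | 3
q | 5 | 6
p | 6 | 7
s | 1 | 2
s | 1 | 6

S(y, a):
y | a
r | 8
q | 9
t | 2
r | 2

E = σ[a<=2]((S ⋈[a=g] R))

σ filters on a, owned by the left side.
E' = (σ[a<=2](S) ⋈[a=g] R)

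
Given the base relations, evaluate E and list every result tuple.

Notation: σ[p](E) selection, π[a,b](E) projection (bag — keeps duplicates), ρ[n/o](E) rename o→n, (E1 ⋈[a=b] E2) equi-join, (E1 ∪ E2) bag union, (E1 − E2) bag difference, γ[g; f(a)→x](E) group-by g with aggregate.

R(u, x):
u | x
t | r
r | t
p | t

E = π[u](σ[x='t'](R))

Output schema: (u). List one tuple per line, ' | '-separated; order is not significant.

Per-node cardinality:
  R → 3
  σ[x='t'](R) → 2
  π[u](σ[x='t'](R)) → 2

== RESULT ==
u
p
r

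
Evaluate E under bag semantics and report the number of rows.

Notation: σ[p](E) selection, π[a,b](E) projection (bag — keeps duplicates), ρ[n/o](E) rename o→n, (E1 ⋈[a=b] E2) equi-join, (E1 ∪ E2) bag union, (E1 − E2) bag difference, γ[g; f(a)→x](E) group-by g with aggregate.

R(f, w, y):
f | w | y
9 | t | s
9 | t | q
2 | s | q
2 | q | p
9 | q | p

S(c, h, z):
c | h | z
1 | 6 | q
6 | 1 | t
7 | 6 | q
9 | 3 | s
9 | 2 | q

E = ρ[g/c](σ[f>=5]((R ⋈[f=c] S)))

Subexpression sizes:
  R → 5
  S → 5
  (R ⋈[f=c] S) → 6
  σ[f>=5]((R ⋈[f=c] S)) → 6
  ρ[g/c](σ[f>=5]((R ⋈[f=c] S))) → 6

|E| = 6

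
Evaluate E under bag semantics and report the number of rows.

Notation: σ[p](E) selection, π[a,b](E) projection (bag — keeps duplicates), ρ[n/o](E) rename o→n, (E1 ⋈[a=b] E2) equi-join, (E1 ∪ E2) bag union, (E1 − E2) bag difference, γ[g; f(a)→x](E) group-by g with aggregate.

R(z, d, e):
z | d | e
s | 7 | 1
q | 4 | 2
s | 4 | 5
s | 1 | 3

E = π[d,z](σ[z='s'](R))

Per-node cardinality:
  R → 4
  σ[z='s'](R) → 3
  π[d,z](σ[z='s'](R)) → 3

|E| = 3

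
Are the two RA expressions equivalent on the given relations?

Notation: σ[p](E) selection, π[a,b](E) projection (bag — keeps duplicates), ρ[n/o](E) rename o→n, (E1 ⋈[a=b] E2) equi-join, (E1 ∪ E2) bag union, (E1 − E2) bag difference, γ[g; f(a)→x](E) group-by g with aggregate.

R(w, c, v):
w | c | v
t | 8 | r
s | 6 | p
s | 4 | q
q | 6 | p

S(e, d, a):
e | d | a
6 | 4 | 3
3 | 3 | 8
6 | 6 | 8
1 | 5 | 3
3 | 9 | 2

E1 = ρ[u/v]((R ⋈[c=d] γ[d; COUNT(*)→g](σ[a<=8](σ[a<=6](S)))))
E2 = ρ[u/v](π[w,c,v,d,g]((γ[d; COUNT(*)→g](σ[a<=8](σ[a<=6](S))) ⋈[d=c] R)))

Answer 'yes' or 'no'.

E1 row counts bottom-up:
  R → 4
  S → 5
  σ[a<=6](S) → 3
  σ[a<=8](σ[a<=6](S)) → 3
  γ[d; COUNT(*)→g](σ[a<=8](σ[a<=6](S))) → 3
  (R ⋈[c=d] γ[d; COUNT(*)→g](σ[a<=8](σ[a<=6](S)))) → 1
  ρ[u/v]((R ⋈[c=d] γ[d; COUNT(*)→g](σ[a<=8](σ[a<=6](S))))) → 1
E2 row counts bottom-up:
  S → 5
  σ[a<=6](S) → 3
  σ[a<=8](σ[a<=6](S)) → 3
  γ[d; COUNT(*)→g](σ[a<=8](σ[a<=6](S))) → 3
  R → 4
  (γ[d; COUNT(*)→g](σ[a<=8](σ[a<=6](S))) ⋈[d=c] R) → 1
  π[w,c,v,d,g]((γ[d; COUNT(*)→g](σ[a<=8](σ[a<=6](S))) ⋈[d=c] R)) → 1
  ρ[u/v](π[w,c,v,d,g]((γ[d; COUNT(*)→g](σ[a<=8](σ[a<=6](S))) ⋈[d=c] R))) → 1

E1 and E2 produce the same multiset:
w | c | u | d | g
s | 4 | q | 4 | 1

yes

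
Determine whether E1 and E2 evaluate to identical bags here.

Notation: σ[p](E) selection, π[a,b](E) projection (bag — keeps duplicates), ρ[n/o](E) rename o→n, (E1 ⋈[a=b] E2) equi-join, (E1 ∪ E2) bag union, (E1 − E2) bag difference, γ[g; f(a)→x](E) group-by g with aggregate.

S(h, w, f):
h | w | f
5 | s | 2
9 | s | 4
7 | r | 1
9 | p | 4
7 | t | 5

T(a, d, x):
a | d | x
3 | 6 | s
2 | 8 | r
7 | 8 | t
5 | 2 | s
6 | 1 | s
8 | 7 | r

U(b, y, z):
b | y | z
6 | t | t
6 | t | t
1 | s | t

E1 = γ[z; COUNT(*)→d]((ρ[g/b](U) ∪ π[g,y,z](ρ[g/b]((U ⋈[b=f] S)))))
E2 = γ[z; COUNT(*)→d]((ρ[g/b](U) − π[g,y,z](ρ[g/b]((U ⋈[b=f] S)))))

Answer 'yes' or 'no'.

E1 subexpression sizes:
  U → 3
  ρ[g/b](U) → 3
  U → 3
  S → 5
  (U ⋈[b=f] S) → 1
  ρ[g/b]((U ⋈[b=f] S)) → 1
  π[g,y,z](ρ[g/b]((U ⋈[b=f] S))) → 1
  (ρ[g/b](U) ∪ π[g,y,z](ρ[g/b]((U ⋈[b=f] S)))) → 4
  γ[z; COUNT(*)→d]((ρ[g/b](U) ∪ π[g,y,z](ρ[g/b]((U ⋈[b=f] S))))) → 1
E2 subexpression sizes:
  U → 3
  ρ[g/b](U) → 3
  U → 3
  S → 5
  (U ⋈[b=f] S) → 1
  ρ[g/b]((U ⋈[b=f] S)) → 1
  π[g,y,z](ρ[g/b]((U ⋈[b=f] S))) → 1
  (ρ[g/b](U) − π[g,y,z](ρ[g/b]((U ⋈[b=f] S)))) → 2
  γ[z; COUNT(*)→d]((ρ[g/b](U) − π[g,y,z](ρ[g/b]((U ⋈[b=f] S))))) → 1

E1 result:
z | d
t | 4
E2 result:
z | d
t | 2
Witness: ('t', 4) appears 1× in E1 but 0× in E2.

no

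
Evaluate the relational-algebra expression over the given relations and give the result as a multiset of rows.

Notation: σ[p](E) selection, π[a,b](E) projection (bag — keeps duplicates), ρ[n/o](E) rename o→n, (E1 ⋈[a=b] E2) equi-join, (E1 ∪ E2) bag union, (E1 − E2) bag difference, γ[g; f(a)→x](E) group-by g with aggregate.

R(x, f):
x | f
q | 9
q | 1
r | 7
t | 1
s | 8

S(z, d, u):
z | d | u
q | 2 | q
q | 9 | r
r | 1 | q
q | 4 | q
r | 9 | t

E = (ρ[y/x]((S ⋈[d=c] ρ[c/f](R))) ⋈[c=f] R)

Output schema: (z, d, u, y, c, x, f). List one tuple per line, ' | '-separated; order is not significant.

Row counts bottom-up:
  S → 5
  R → 5
  ρ[c/f](R) → 5
  (S ⋈[d=c] ρ[c/f](R)) → 4
  ρ[y/x]((S ⋈[d=c] ρ[c/f](R))) → 4
  R → 5
  (ρ[y/x]((S ⋈[d=c] ρ[c/f](R))) ⋈[c=f] R) → 6

== RESULT ==
z | d | u | y | c | x | f
q | 9 | r | q | 9 | q | 9
r | 1 | q | q | 1 | q | 1
r | 1 | q | q | 1 | t | 1
r | 1 | q | t | 1 | q | 1
r | 1 | q | t | 1 | t | 1
r | 9 | t | q | 9 | q | 9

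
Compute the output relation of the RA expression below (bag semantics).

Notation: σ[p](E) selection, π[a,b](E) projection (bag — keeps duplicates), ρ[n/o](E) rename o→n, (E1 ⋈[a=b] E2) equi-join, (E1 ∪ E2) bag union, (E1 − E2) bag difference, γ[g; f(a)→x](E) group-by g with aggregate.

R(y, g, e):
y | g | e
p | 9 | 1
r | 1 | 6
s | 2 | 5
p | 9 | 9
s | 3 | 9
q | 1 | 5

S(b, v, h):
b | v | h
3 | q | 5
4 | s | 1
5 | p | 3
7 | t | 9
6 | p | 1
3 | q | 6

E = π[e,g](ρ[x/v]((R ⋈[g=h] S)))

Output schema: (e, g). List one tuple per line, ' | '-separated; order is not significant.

Per-node cardinality:
  R → 6
  S → 6
  (R ⋈[g=h] S) → 7
  ρ[x/v]((R ⋈[g=h] S)) → 7
  π[e,g](ρ[x/v]((R ⋈[g=h] S))) → 7

== RESULT ==
e | g
1 | 9
5 | 1
5 | 1
6 | 1
6 | 1
9 | 3
9 | 9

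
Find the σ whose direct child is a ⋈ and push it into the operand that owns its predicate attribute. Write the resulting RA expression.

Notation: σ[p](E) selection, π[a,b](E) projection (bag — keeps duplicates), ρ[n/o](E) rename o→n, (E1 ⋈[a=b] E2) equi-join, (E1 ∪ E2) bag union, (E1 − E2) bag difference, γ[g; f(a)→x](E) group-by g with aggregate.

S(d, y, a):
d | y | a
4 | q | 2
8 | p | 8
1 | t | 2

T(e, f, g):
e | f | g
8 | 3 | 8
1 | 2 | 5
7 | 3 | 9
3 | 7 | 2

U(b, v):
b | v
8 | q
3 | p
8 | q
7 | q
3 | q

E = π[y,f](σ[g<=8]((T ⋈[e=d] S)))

σ filters on g, owned by the left side.
E' = π[y,f]((σ[g<=8](T) ⋈[e=d] S))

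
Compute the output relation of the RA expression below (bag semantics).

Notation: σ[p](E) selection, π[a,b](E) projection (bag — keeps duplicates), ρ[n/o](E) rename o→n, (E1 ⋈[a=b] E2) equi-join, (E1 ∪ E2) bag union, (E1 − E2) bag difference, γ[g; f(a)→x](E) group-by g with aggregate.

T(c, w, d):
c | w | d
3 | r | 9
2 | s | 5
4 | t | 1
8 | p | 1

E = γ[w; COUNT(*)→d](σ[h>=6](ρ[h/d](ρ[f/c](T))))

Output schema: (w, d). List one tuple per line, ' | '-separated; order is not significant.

Subexpression sizes:
  T → 4
  ρ[f/c](T) → 4
  ρ[h/d](ρ[f/c](T)) → 4
  σ[h>=6](ρ[h/d](ρ[f/c](T))) → 1
  γ[w; COUNT(*)→d](σ[h>=6](ρ[h/d](ρ[f/c](T)))) → 1

== RESULT ==
w | d
r | 1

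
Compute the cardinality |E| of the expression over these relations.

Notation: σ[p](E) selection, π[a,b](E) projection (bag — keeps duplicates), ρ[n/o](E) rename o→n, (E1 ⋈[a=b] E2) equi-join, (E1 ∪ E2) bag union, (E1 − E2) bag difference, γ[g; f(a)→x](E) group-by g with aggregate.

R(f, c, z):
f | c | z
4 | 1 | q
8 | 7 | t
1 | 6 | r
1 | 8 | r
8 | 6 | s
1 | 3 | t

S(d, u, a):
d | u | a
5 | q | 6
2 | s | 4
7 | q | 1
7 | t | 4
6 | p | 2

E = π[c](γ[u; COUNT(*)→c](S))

Per-node cardinality:
  S → 5
  γ[u; COUNT(*)→c](S) → 4
  π[c](γ[u; COUNT(*)→c](S)) → 4

|E| = 4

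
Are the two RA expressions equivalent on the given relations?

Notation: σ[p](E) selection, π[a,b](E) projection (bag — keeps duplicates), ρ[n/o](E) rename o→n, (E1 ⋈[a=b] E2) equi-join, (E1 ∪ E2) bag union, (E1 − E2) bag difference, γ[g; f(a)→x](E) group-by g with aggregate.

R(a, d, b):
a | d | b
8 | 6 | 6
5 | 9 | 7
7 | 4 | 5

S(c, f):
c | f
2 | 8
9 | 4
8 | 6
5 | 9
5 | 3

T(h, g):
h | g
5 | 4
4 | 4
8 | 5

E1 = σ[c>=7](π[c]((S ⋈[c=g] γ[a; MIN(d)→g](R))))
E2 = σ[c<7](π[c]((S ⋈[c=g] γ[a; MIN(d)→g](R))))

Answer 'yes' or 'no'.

E1 per-node cardinality:
  S → 5
  R → 3
  γ[a; MIN(d)→g](R) → 3
  (S ⋈[c=g] γ[a; MIN(d)→g](R)) → 1
  π[c]((S ⋈[c=g] γ[a; MIN(d)→g](R))) → 1
  σ[c>=7](π[c]((S ⋈[c=g] γ[a; MIN(d)→g](R)))) → 1
E2 per-node cardinality:
  S → 5
  R → 3
  γ[a; MIN(d)→g](R) → 3
  (S ⋈[c=g] γ[a; MIN(d)→g](R)) → 1
  π[c]((S ⋈[c=g] γ[a; MIN(d)→g](R))) → 1
  σ[c<7](π[c]((S ⋈[c=g] γ[a; MIN(d)→g](R)))) → 0

E1 result:
c
9
E2 result:
c
(0 rows)
Witness: (9,) appears 1× in E1 but 0× in E2.

no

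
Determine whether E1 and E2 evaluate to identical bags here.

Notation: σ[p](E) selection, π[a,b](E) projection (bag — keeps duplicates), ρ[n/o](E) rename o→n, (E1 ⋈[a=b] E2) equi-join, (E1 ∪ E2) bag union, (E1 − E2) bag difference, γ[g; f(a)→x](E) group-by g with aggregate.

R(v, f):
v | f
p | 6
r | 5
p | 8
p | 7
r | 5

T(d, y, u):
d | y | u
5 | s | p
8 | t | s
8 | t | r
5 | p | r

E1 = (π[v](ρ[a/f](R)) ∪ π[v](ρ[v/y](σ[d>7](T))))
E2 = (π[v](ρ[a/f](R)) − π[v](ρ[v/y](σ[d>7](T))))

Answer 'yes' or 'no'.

E1 stepwise |·|:
  R → 5
  ρ[a/f](R) → 5
  π[v](ρ[a/f](R)) → 5
  T → 4
  σ[d>7](T) → 2
  ρ[v/y](σ[d>7](T)) → 2
  π[v](ρ[v/y](σ[d>7](T))) → 2
  (π[v](ρ[a/f](R)) ∪ π[v](ρ[v/y](σ[d>7](T)))) → 7
E2 stepwise |·|:
  R → 5
  ρ[a/f](R) → 5
  π[v](ρ[a/f](R)) → 5
  T → 4
  σ[d>7](T) → 2
  ρ[v/y](σ[d>7](T)) → 2
  π[v](ρ[v/y](σ[d>7](T))) → 2
  (π[v](ρ[a/f](R)) − π[v](ρ[v/y](σ[d>7](T)))) → 5

E1 result:
v
p
p
p
r
r
t
t
E2 result:
v
p
p
p
r
r
Witness: ('t',) appears 2× in E1 but 0× in E2.

no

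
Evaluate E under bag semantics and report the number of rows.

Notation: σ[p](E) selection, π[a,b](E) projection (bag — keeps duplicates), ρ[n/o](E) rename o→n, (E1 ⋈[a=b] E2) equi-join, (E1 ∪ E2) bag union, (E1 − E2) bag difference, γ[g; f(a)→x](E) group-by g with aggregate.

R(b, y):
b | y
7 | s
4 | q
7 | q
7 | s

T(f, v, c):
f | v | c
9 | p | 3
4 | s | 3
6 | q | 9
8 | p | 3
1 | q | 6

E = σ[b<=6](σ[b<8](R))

Subexpression sizes:
  R → 4
  σ[b<8](R) → 4
  σ[b<=6](σ[b<8](R)) → 1

|E| = 1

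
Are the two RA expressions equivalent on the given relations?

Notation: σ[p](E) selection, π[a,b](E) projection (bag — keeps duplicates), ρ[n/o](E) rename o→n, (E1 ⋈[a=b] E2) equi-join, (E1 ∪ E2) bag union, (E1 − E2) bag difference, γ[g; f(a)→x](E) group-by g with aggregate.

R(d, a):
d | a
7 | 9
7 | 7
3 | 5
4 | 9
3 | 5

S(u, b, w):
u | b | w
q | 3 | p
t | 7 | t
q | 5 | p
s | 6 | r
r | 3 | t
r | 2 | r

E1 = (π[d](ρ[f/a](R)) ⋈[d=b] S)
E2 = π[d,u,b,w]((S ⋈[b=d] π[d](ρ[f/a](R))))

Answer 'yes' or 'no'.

E1 row counts bottom-up:
  R → 5
  ρ[f/a](R) → 5
  π[d](ρ[f/a](R)) → 5
  S → 6
  (π[d](ρ[f/a](R)) ⋈[d=b] S) → 6
E2 row counts bottom-up:
  S → 6
  R → 5
  ρ[f/a](R) → 5
  π[d](ρ[f/a](R)) → 5
  (S ⋈[b=d] π[d](ρ[f/a](R))) → 6
  π[d,u,b,w]((S ⋈[b=d] π[d](ρ[f/a](R)))) → 6

E1 and E2 produce the same multiset:
d | u | b | w
3 | q | 3 | p
3 | q | 3 | p
3 | r | 3 | t
3 | r | 3 | t
7 | t | 7 | t
7 | t | 7 | t

yes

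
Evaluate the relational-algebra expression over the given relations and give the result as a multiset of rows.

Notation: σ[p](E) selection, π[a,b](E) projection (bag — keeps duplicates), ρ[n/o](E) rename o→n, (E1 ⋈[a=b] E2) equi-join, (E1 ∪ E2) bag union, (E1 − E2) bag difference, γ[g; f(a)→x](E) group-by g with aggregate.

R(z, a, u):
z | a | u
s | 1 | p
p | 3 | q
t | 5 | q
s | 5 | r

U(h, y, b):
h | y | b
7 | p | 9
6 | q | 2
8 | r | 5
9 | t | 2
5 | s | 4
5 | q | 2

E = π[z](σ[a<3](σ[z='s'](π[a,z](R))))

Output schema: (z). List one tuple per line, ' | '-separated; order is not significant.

Subexpression sizes:
  R → 4
  π[a,z](R) → 4
  σ[z='s'](π[a,z](R)) → 2
  σ[a<3](σ[z='s'](π[a,z](R))) → 1
  π[z](σ[a<3](σ[z='s'](π[a,z](R)))) → 1

== RESULT ==
z
s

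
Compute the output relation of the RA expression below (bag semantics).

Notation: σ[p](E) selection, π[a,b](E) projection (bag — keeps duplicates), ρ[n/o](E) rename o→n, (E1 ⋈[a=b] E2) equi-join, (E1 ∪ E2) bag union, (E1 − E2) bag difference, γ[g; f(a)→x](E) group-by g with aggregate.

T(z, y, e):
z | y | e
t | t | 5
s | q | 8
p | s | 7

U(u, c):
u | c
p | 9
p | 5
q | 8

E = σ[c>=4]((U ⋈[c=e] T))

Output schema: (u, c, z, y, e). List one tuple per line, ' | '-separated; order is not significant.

Per-node cardinality:
  U → 3
  T → 3
  (U ⋈[c=e] T) → 2
  σ[c>=4]((U ⋈[c=e] T)) → 2

== RESULT ==
u | c | z | y | e
p | 5 | t | t | 5
q | 8 | s | q | 8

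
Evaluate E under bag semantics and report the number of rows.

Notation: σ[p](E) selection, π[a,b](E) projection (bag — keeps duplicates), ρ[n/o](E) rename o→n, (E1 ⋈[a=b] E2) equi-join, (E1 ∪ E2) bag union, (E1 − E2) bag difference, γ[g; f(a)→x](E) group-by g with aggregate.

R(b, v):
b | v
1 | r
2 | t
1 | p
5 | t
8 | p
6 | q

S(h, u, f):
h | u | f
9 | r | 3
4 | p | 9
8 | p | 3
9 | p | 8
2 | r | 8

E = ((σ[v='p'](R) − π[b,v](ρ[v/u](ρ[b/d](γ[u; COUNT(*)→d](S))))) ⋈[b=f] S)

Stepwise |·|:
  R → 6
  σ[v='p'](R) → 2
  S → 5
  γ[u; COUNT(*)→d](S) → 2
  ρ[b/d](γ[u; COUNT(*)→d](S)) → 2
  ρ[v/u](ρ[b/d](γ[u; COUNT(*)→d](S))) → 2
  π[b,v](ρ[v/u](ρ[b/d](γ[u; COUNT(*)→d](S)))) → 2
  (σ[v='p'](R) − π[b,v](ρ[v/u](ρ[b/d](γ[u; COUNT(*)→d](S))))) → 2
  S → 5
  ((σ[v='p'](R) − π[b,v](ρ[v/u](ρ[b/d](γ[u; COUNT(*)→d](S))))) ⋈[b=f] S) → 2

|E| = 2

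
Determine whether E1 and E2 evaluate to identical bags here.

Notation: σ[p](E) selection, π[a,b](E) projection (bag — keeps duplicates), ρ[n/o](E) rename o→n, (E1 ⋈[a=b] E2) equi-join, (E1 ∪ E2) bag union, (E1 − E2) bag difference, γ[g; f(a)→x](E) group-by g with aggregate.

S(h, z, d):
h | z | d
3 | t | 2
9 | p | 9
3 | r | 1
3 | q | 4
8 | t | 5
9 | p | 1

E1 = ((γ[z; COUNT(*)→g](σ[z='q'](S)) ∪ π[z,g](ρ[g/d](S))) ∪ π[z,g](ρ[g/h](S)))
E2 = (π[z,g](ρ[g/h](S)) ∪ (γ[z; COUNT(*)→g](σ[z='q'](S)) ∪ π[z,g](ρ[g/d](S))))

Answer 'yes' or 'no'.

E1 per-node cardinality:
  S → 6
  σ[z='q'](S) → 1
  γ[z; COUNT(*)→g](σ[z='q'](S)) → 1
  S → 6
  ρ[g/d](S) → 6
  π[z,g](ρ[g/d](S)) → 6
  (γ[z; COUNT(*)→g](σ[z='q'](S)) ∪ π[z,g](ρ[g/d](S))) → 7
  S → 6
  ρ[g/h](S) → 6
  π[z,g](ρ[g/h](S)) → 6
  ((γ[z; COUNT(*)→g](σ[z='q'](S)) ∪ π[z,g](ρ[g/d](S))) ∪ π[z,g](ρ[g/h](S))) → 13
E2 per-node cardinality:
  S → 6
  ρ[g/h](S) → 6
  π[z,g](ρ[g/h](S)) → 6
  S → 6
  σ[z='q'](S) → 1
  γ[z; COUNT(*)→g](σ[z='q'](S)) → 1
  S → 6
  ρ[g/d](S) → 6
  π[z,g](ρ[g/d](S)) → 6
  (γ[z; COUNT(*)→g](σ[z='q'](S)) ∪ π[z,g](ρ[g/d](S))) → 7
  (π[z,g](ρ[g/h](S)) ∪ (γ[z; COUNT(*)→g](σ[z='q'](S)) ∪ π[z,g](ρ[g/d](S)))) → 13

E1 and E2 produce the same multiset:
z | g
p | 1
p | 9
p | 9
p | 9
q | 1
q | 3
q | 4
r | 1
r | 3
t | 2
t | 3
t | 5
t | 8

yes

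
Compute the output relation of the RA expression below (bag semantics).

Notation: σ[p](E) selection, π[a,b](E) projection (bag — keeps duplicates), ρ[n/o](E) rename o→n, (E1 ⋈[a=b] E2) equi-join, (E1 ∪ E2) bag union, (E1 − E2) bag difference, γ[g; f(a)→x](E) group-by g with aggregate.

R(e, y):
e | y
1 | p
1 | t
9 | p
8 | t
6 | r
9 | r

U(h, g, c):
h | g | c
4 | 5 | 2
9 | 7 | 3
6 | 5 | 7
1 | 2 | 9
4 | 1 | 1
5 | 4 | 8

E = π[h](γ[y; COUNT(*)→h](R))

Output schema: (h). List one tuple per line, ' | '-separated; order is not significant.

Per-node cardinality:
  R → 6
  γ[y; COUNT(*)→h](R) → 3
  π[h](γ[y; COUNT(*)→h](R)) → 3

== RESULT ==
h
2
2
2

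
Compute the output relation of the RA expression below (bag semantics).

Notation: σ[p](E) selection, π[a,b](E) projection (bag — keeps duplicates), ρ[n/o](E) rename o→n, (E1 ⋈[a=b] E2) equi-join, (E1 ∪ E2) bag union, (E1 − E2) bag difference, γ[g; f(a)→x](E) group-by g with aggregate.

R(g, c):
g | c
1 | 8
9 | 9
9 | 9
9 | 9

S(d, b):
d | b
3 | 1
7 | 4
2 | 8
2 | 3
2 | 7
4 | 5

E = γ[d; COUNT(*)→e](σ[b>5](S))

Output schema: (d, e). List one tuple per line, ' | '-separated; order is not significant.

Per-node cardinality:
  S → 6
  σ[b>5](S) → 2
  γ[d; COUNT(*)→e](σ[b>5](S)) → 1

== RESULT ==
d | e
2 | 2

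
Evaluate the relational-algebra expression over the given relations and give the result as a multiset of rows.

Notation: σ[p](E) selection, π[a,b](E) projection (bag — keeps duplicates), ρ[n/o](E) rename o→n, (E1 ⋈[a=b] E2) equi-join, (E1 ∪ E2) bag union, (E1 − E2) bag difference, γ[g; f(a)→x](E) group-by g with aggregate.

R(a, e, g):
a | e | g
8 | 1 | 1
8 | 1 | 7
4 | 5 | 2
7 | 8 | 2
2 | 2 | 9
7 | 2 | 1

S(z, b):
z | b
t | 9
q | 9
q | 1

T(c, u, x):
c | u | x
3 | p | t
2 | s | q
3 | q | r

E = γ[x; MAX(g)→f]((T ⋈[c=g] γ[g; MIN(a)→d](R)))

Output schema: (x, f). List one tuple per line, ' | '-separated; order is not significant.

Row counts bottom-up:
  T → 3
  R → 6
  γ[g; MIN(a)→d](R) → 4
  (T ⋈[c=g] γ[g; MIN(a)→d](R)) → 1
  γ[x; MAX(g)→f]((T ⋈[c=g] γ[g; MIN(a)→d](R))) → 1

== RESULT ==
x | f
q | 2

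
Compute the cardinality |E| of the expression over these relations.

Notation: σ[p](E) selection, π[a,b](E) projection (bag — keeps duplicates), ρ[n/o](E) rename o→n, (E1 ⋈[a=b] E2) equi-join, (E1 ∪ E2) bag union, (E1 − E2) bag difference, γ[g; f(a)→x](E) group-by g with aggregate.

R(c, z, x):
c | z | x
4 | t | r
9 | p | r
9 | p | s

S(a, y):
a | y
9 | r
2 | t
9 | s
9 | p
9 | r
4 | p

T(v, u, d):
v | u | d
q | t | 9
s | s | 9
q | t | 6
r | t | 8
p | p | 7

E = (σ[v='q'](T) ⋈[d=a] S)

Row counts bottom-up:
  T → 5
  σ[v='q'](T) → 2
  S → 6
  (σ[v='q'](T) ⋈[d=a] S) → 4

|E| = 4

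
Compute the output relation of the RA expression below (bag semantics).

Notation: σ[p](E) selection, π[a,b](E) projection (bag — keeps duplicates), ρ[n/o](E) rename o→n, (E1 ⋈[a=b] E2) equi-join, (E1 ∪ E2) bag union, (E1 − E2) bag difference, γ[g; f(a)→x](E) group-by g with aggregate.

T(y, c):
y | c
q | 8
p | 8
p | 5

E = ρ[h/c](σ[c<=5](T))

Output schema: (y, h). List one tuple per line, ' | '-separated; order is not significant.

Per-node cardinality:
  T → 3
  σ[c<=5](T) → 1
  ρ[h/c](σ[c<=5](T)) → 1

== RESULT ==
y | h
p | 5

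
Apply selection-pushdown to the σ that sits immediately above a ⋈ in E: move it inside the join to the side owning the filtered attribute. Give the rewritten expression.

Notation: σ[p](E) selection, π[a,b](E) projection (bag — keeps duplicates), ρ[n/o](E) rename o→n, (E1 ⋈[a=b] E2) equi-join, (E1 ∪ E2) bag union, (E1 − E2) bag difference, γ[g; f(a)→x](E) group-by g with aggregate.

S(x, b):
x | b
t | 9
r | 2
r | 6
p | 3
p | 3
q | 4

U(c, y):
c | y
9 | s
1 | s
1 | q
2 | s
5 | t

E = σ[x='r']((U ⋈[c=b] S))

σ filters on x, owned by the right side.
E' = (U ⋈[c=b] σ[x='r'](S))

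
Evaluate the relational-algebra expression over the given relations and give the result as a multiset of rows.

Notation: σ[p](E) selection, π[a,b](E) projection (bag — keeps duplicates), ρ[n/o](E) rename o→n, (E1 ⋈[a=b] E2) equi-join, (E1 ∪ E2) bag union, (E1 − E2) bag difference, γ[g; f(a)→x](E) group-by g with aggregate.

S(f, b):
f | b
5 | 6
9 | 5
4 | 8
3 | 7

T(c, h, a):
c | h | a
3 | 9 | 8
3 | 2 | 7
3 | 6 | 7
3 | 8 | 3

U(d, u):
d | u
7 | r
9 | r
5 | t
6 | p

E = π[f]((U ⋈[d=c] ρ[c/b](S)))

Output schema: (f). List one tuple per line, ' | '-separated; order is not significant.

Stepwise |·|:
  U → 4
  S → 4
  ρ[c/b](S) → 4
  (U ⋈[d=c] ρ[c/b](S)) → 3
  π[f]((U ⋈[d=c] ρ[c/b](S))) → 3

== RESULT ==
f
3
5
9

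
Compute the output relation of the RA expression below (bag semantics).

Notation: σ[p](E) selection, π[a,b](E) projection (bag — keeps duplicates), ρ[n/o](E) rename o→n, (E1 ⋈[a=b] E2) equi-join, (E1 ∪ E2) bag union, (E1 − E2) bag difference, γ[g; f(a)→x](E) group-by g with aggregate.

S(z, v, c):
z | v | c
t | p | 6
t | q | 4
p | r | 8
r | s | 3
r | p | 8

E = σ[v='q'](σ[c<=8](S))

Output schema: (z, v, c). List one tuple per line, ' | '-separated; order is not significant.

Subexpression sizes:
  S → 5
  σ[c<=8](S) → 5
  σ[v='q'](σ[c<=8](S)) → 1

== RESULT ==
z | v | c
t | q | 4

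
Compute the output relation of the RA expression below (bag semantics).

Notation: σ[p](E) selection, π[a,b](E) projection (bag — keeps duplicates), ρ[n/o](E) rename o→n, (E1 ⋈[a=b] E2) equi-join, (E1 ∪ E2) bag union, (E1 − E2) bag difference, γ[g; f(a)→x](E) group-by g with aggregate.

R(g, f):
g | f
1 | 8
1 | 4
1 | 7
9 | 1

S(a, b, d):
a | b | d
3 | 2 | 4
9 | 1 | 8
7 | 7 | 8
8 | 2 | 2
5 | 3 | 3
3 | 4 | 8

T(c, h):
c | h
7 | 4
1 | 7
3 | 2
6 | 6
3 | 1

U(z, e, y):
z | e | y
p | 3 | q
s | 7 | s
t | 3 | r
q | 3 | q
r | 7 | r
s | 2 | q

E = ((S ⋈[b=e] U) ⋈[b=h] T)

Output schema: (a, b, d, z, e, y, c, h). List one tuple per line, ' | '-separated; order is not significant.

Subexpression sizes:
  S → 6
  U → 6
  (S ⋈[b=e] U) → 7
  T → 5
  ((S ⋈[b=e] U) ⋈[b=h] T) → 4

== RESULT ==
a | b | d | z | e | y | c | h
3 | 2 | 4 | s | 2 | q | 3 | 2
7 | 7 | 8 | r | 7 | r | 1 | 7
7 | 7 | 8 | s | 7 | s | 1 | 7
8 | 2 | 2 | s | 2 | q | 3 | 2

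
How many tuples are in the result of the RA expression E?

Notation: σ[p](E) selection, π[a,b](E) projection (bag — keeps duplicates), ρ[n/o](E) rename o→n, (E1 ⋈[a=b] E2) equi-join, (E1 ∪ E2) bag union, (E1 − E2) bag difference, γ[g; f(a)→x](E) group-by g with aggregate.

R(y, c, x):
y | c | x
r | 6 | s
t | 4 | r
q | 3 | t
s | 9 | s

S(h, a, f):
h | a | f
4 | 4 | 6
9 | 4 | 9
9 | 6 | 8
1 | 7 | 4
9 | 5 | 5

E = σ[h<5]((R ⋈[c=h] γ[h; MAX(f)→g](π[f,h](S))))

Subexpression sizes:
  R → 4
  S → 5
  π[f,h](S) → 5
  γ[h; MAX(f)→g](π[f,h](S)) → 3
  (R ⋈[c=h] γ[h; MAX(f)→g](π[f,h](S))) → 2
  σ[h<5]((R ⋈[c=h] γ[h; MAX(f)→g](π[f,h](S)))) → 1

|E| = 1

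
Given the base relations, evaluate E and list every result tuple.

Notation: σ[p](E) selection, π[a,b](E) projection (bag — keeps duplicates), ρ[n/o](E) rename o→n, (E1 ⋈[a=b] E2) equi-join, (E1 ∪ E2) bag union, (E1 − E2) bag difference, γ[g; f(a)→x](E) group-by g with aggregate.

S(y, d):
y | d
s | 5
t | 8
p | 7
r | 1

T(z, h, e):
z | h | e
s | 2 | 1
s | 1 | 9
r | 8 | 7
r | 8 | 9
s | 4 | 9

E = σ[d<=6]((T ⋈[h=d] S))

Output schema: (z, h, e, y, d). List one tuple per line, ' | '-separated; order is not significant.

Per-node cardinality:
  T → 5
  S → 4
  (T ⋈[h=d] S) → 3
  σ[d<=6]((T ⋈[h=d] S)) → 1

== RESULT ==
z | h | e | y | d
s | 1 | 9 | r | 1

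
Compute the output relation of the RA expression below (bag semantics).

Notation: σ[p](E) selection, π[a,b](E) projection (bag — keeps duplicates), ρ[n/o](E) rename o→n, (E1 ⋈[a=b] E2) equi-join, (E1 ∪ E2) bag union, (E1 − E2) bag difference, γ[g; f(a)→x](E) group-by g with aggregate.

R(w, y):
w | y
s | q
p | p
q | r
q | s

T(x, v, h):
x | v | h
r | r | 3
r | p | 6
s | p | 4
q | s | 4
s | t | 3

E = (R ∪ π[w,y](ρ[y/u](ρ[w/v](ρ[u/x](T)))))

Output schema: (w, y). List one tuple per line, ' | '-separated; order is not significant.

Subexpression sizes:
  R → 4
  T → 5
  ρ[u/x](T) → 5
  ρ[w/v](ρ[u/x](T)) → 5
  ρ[y/u](ρ[w/v](ρ[u/x](T))) → 5
  π[w,y](ρ[y/u](ρ[w/v](ρ[u/x](T)))) → 5
  (R ∪ π[w,y](ρ[y/u](ρ[w/v](ρ[u/x](T))))) → 9

== RESULT ==
w | y
p | p
p | r
p | s
q | r
q | s
r | r
s | q
s | q
t | s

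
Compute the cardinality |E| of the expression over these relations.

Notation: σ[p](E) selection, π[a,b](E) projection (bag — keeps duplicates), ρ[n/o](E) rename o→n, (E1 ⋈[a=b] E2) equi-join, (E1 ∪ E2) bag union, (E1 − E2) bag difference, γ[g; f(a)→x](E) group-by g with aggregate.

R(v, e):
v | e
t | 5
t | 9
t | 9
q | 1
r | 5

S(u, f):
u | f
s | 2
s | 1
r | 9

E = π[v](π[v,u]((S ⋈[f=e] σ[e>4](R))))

Subexpression sizes:
  S → 3
  R → 5
  σ[e>4](R) → 4
  (S ⋈[f=e] σ[e>4](R)) → 2
  π[v,u]((S ⋈[f=e] σ[e>4](R))) → 2
  π[v](π[v,u]((S ⋈[f=e] σ[e>4](R)))) → 2

|E| = 2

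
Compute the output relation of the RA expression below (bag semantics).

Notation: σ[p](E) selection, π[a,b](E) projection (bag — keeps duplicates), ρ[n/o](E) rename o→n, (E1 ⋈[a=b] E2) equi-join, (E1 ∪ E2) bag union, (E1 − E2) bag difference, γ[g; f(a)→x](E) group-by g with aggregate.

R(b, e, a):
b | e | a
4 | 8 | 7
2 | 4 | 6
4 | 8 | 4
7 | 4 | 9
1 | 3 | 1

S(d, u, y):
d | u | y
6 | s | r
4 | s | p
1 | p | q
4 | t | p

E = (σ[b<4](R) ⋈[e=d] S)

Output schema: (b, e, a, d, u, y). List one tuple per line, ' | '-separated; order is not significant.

Stepwise |·|:
  R → 5
  σ[b<4](R) → 2
  S → 4
  (σ[b<4](R) ⋈[e=d] S) → 2

== RESULT ==
b | e | a | d | u | y
2 | 4 | 6 | 4 | s | p
2 | 4 | 6 | 4 | t | p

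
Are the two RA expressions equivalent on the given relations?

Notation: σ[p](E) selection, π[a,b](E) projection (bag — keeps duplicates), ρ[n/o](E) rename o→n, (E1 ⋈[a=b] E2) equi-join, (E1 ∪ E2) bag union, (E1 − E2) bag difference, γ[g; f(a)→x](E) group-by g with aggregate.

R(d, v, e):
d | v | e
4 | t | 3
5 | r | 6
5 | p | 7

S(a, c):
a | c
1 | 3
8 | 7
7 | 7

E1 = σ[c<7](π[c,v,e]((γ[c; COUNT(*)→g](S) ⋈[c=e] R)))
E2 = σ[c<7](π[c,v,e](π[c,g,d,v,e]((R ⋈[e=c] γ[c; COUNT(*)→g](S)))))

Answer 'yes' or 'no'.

E1 stepwise |·|:
  S → 3
  γ[c; COUNT(*)→g](S) → 2
  R → 3
  (γ[c; COUNT(*)→g](S) ⋈[c=e] R) → 2
  π[c,v,e]((γ[c; COUNT(*)→g](S) ⋈[c=e] R)) → 2
  σ[c<7](π[c,v,e]((γ[c; COUNT(*)→g](S) ⋈[c=e] R))) → 1
E2 stepwise |·|:
  R → 3
  S → 3
  γ[c; COUNT(*)→g](S) → 2
  (R ⋈[e=c] γ[c; COUNT(*)→g](S)) → 2
  π[c,g,d,v,e]((R ⋈[e=c] γ[c; COUNT(*)→g](S))) → 2
  π[c,v,e](π[c,g,d,v,e]((R ⋈[e=c] γ[c; COUNT(*)→g](S)))) → 2
  σ[c<7](π[c,v,e](π[c,g,d,v,e]((R ⋈[e=c] γ[c; COUNT(*)→g](S))))) → 1

E1 and E2 produce the same multiset:
c | v | e
3 | t | 3

yes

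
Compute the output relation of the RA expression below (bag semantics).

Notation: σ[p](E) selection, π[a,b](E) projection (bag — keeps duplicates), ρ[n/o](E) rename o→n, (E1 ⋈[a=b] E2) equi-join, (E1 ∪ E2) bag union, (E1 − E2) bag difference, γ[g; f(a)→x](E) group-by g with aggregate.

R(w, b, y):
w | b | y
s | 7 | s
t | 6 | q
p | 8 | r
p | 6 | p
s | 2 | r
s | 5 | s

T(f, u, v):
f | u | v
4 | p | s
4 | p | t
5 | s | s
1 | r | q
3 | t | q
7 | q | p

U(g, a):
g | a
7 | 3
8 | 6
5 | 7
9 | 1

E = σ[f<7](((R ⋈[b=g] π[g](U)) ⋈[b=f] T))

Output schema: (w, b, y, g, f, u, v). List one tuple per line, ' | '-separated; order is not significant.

Row counts bottom-up:
  R → 6
  U → 4
  π[g](U) → 4
  (R ⋈[b=g] π[g](U)) → 3
  T → 6
  ((R ⋈[b=g] π[g](U)) ⋈[b=f] T) → 2
  σ[f<7](((R ⋈[b=g] π[g](U)) ⋈[b=f] T)) → 1

== RESULT ==
w | b | y | g | f | u | v
s | 5 | s | 5 | 5 | s | s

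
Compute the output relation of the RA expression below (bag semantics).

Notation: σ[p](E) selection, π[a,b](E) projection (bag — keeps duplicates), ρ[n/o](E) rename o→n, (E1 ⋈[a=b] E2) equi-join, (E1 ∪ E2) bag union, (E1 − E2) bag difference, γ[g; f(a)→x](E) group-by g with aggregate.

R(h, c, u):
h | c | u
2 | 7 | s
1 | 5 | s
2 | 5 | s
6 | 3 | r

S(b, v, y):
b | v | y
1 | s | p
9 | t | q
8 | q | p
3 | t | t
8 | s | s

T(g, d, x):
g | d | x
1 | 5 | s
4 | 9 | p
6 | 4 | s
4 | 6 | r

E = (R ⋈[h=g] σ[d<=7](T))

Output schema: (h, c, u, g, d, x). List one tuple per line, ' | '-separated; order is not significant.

Stepwise |·|:
  R → 4
  T → 4
  σ[d<=7](T) → 3
  (R ⋈[h=g] σ[d<=7](T)) → 2

== RESULT ==
h | c | u | g | d | x
1 | 5 | s | 1 | 5 | s
6 | 3 | r | 6 | 4 | s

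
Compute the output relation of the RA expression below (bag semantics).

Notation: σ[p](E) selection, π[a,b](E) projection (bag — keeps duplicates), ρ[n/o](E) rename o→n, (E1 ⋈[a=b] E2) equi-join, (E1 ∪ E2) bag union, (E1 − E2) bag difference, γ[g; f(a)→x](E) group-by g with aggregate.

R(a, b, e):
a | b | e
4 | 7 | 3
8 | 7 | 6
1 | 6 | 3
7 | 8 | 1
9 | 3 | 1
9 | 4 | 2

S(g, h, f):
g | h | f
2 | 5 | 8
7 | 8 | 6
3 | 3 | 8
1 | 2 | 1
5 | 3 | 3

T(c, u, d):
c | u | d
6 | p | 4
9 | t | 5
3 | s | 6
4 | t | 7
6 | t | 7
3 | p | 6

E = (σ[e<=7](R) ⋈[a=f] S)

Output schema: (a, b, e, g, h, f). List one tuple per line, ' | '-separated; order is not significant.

Per-node cardinality:
  R → 6
  σ[e<=7](R) → 6
  S → 5
  (σ[e<=7](R) ⋈[a=f] S) → 3

== RESULT ==
a | b | e | g | h | f
1 | 6 | 3 | 1 | 2 | 1
8 | 7 | 6 | 2 | 5 | 8
8 | 7 | 6 | 3 | 3 | 8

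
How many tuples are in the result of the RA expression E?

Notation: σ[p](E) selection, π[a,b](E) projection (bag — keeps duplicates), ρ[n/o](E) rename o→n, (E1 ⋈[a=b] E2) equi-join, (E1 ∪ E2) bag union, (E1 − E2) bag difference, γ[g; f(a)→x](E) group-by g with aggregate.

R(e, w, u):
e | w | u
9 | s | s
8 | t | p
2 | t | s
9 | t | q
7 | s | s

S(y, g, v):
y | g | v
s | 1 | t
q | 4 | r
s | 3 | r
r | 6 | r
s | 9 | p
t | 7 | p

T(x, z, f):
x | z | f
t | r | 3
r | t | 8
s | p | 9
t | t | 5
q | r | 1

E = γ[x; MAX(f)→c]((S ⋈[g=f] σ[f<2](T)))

Subexpression sizes:
  S → 6
  T → 5
  σ[f<2](T) → 1
  (S ⋈[g=f] σ[f<2](T)) → 1
  γ[x; MAX(f)→c]((S ⋈[g=f] σ[f<2](T))) → 1

|E| = 1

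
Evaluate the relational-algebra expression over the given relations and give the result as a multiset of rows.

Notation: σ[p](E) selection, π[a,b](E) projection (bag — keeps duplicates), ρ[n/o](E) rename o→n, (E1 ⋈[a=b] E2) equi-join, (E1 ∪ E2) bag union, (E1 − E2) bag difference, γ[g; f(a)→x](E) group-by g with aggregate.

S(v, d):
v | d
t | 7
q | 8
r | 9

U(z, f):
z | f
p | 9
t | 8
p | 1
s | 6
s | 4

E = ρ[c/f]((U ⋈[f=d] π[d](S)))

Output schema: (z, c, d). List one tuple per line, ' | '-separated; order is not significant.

Row counts bottom-up:
  U → 5
  S → 3
  π[d](S) → 3
  (U ⋈[f=d] π[d](S)) → 2
  ρ[c/f]((U ⋈[f=d] π[d](S))) → 2

== RESULT ==
z | c | d
p | 9 | 9
t | 8 | 8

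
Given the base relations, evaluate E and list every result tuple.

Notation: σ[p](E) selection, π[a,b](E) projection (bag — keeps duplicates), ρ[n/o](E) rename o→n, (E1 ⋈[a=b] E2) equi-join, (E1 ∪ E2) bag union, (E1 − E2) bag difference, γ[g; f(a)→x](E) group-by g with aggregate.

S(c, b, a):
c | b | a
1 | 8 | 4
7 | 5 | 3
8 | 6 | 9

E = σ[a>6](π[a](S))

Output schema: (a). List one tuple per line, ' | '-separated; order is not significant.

Per-node cardinality:
  S → 3
  π[a](S) → 3
  σ[a>6](π[a](S)) → 1

== RESULT ==
a
9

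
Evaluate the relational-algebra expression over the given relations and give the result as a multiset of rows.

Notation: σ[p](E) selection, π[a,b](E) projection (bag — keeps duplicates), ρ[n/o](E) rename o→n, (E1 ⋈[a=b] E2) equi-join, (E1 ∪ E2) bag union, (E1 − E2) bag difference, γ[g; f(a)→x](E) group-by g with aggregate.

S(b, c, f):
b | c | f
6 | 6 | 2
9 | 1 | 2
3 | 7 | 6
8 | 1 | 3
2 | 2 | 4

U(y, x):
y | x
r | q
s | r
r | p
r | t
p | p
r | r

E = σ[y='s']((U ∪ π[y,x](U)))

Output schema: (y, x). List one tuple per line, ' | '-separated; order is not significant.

Per-node cardinality:
  U → 6
  U → 6
  π[y,x](U) → 6
  (U ∪ π[y,x](U)) → 12
  σ[y='s']((U ∪ π[y,x](U))) → 2

== RESULT ==
y | x
s | r
s | r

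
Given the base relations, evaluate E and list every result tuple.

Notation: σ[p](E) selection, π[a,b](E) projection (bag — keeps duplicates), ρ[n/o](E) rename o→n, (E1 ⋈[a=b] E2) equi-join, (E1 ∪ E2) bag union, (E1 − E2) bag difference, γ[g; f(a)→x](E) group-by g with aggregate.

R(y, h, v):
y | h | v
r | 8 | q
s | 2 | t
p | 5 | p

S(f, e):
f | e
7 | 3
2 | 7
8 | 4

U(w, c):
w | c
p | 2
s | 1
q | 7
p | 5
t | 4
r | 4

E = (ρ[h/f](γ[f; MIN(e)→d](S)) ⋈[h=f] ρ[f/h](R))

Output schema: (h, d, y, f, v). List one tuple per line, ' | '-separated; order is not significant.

Stepwise |·|:
  S → 3
  γ[f; MIN(e)→d](S) → 3
  ρ[h/f](γ[f; MIN(e)→d](S)) → 3
  R → 3
  ρ[f/h](R) → 3
  (ρ[h/f](γ[f; MIN(e)→d](S)) ⋈[h=f] ρ[f/h](R)) → 2

== RESULT ==
h | d | y | f | v
2 | 7 | s | 2 | t
8 | 4 | r | 8 | q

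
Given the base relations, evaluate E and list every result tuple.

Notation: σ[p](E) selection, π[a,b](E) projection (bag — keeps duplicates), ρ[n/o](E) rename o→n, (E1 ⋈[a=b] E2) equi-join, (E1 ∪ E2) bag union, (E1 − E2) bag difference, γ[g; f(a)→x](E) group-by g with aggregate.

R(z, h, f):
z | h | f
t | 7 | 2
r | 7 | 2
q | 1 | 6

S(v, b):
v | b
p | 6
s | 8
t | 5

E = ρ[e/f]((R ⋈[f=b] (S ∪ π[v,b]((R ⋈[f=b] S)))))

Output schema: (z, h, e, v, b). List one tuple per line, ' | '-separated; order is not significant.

Per-node cardinality:
  R → 3
  S → 3
  R → 3
  S → 3
  (R ⋈[f=b] S) → 1
  π[v,b]((R ⋈[f=b] S)) → 1
  (S ∪ π[v,b]((R ⋈[f=b] S))) → 4
  (R ⋈[f=b] (S ∪ π[v,b]((R ⋈[f=b] S)))) → 2
  ρ[e/f]((R ⋈[f=b] (S ∪ π[v,b]((R ⋈[f=b] S))))) → 2

== RESULT ==
z | h | e | v | b
q | 1 | 6 | p | 6
q | 1 | 6 | p | 6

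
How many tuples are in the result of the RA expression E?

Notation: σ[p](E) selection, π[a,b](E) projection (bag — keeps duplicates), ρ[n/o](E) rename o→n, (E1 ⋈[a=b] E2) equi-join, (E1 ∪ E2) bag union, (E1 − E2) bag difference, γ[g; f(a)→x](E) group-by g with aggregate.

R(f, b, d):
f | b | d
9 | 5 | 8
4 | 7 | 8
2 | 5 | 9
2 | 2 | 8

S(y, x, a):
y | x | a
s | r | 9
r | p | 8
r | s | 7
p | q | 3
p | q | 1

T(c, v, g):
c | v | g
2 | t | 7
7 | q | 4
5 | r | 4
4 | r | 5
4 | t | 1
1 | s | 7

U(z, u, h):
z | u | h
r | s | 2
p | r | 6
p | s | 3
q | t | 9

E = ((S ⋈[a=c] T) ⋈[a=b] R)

Row counts bottom-up:
  S → 5
  T → 6
  (S ⋈[a=c] T) → 2
  R → 4
  ((S ⋈[a=c] T) ⋈[a=b] R) → 1

|E| = 1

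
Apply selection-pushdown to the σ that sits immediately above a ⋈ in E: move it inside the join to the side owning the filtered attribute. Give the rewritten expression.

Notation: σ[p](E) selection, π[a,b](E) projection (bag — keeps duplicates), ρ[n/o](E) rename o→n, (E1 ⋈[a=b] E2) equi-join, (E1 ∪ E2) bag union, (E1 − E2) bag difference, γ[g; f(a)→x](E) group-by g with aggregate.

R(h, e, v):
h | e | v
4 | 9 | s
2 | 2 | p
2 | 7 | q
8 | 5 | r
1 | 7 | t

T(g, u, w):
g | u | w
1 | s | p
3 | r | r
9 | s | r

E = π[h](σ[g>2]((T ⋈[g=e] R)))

σ filters on g, owned by the left side.
E' = π[h]((σ[g>2](T) ⋈[g=e] R))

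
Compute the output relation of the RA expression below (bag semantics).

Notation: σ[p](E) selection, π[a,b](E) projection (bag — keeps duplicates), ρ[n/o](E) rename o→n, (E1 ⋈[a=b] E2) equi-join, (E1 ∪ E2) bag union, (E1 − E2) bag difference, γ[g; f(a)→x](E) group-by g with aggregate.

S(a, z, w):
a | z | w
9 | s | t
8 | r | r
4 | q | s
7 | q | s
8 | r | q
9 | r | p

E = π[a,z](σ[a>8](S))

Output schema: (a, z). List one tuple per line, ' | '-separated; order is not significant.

Per-node cardinality:
  S → 6
  σ[a>8](S) → 2
  π[a,z](σ[a>8](S)) → 2

== RESULT ==
a | z
9 | r
9 | s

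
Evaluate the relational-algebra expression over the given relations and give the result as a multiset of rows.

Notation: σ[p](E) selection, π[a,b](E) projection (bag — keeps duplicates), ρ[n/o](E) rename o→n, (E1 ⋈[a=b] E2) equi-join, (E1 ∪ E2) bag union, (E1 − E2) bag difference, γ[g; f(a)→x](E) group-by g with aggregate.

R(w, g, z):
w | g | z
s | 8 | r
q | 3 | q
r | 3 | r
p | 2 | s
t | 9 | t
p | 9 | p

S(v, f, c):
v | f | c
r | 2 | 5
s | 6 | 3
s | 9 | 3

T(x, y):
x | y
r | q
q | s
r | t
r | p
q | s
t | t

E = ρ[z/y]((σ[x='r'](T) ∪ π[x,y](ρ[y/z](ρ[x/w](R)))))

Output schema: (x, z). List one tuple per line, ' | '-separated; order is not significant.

Stepwise |·|:
  T → 6
  σ[x='r'](T) → 3
  R → 6
  ρ[x/w](R) → 6
  ρ[y/z](ρ[x/w](R)) → 6
  π[x,y](ρ[y/z](ρ[x/w](R))) → 6
  (σ[x='r'](T) ∪ π[x,y](ρ[y/z](ρ[x/w](R)))) → 9
  ρ[z/y]((σ[x='r'](T) ∪ π[x,y](ρ[y/z](ρ[x/w](R))))) → 9

== RESULT ==
x | z
p | p
p | s
q | q
r | p
r | q
r | r
r | t
s | r
t | t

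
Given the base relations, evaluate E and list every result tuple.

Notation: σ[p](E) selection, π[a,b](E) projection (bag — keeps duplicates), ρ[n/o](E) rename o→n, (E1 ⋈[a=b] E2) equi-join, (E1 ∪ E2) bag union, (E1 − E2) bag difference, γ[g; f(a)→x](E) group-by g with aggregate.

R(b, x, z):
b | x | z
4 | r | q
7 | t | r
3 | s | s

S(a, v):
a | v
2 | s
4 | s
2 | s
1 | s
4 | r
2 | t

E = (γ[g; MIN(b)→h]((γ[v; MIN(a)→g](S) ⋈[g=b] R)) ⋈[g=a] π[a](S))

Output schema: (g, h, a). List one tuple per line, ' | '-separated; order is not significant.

Stepwise |·|:
  S → 6
  γ[v; MIN(a)→g](S) → 3
  R → 3
  (γ[v; MIN(a)→g](S) ⋈[g=b] R) → 1
  γ[g; MIN(b)→h]((γ[v; MIN(a)→g](S) ⋈[g=b] R)) → 1
  S → 6
  π[a](S) → 6
  (γ[g; MIN(b)→h]((γ[v; MIN(a)→g](S) ⋈[g=b] R)) ⋈[g=a] π[a](S)) → 2

== RESULT ==
g | h | a
4 | 4 | 4
4 | 4 | 4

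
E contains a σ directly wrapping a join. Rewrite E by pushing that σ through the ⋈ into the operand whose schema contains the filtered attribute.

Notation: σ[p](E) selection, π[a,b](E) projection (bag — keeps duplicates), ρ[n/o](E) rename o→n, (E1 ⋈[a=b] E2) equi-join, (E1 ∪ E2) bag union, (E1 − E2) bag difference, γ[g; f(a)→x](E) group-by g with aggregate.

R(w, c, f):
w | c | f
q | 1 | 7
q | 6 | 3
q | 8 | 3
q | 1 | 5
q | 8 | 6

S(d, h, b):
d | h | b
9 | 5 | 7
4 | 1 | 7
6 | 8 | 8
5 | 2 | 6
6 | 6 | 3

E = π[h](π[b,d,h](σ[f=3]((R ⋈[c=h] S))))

σ filters on f, owned by the left side.
E' = π[h](π[b,d,h]((σ[f=3](R) ⋈[c=h] S)))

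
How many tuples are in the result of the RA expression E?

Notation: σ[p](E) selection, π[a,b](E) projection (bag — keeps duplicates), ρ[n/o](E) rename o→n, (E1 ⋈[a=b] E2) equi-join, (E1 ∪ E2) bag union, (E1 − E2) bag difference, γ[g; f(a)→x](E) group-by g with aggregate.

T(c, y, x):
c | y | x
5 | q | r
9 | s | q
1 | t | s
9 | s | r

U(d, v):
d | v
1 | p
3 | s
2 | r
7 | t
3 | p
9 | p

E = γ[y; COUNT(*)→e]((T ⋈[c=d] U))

Subexpression sizes:
  T → 4
  U → 6
  (T ⋈[c=d] U) → 3
  γ[y; COUNT(*)→e]((T ⋈[c=d] U)) → 2

|E| = 2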